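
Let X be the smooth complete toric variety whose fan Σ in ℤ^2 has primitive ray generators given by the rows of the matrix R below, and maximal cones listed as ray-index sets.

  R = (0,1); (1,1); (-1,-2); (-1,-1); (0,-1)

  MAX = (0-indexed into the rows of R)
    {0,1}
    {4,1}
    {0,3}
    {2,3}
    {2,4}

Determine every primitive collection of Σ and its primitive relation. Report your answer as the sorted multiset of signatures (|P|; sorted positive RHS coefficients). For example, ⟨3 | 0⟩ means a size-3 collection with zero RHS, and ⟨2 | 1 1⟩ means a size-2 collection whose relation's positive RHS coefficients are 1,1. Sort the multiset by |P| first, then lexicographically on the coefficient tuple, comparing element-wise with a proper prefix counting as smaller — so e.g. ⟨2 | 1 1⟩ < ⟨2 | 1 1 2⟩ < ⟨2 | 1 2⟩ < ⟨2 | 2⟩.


5 minimal non-faces of Δ(Σ) (on 5 rays):

  • {0,4}:  v_{0} + v_{4} = 0  ⇒ sig = ⟨2 | 0⟩
  • {1,3}:  v_{1} + v_{3} = 0  ⇒ sig = ⟨2 | 0⟩
  • {0,2}:  v_{0} + v_{2} = v_{3}  ⇒ sig = ⟨2 | 1⟩
  • {1,2}:  v_{1} + v_{2} = v_{4}  ⇒ sig = ⟨2 | 1⟩
  • {3,4}:  v_{3} + v_{4} = v_{2}  ⇒ sig = ⟨2 | 1⟩

so the primitive-relation signature multiset is
    |P|=2: 5 collections, coeffs (), (), (1), (1), (1)


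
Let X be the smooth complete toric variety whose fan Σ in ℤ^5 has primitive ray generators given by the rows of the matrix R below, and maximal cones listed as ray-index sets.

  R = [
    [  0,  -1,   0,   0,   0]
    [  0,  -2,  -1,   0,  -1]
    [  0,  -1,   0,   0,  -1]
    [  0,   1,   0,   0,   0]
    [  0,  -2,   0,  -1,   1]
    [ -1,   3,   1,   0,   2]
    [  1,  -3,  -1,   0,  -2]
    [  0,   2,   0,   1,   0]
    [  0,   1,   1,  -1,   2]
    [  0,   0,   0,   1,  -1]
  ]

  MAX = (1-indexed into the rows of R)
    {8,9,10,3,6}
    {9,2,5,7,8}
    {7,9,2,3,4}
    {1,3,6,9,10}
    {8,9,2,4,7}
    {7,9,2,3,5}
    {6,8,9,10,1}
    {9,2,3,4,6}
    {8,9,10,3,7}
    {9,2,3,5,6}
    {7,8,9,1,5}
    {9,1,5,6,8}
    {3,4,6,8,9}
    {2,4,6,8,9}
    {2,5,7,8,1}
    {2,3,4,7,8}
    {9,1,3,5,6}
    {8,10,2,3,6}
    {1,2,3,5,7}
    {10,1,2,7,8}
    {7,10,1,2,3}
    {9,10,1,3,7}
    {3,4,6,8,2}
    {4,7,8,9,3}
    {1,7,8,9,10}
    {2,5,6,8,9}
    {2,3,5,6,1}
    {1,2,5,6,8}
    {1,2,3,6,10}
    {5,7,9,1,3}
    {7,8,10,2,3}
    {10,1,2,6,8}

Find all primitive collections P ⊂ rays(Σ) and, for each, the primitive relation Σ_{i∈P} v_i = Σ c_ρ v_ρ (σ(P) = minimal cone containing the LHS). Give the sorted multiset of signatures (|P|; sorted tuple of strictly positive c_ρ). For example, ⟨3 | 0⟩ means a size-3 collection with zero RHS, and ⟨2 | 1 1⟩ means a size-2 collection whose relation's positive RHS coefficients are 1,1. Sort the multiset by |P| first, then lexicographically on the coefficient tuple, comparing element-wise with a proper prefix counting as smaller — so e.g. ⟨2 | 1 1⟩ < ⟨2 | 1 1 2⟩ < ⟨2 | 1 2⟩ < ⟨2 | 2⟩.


Δ(Σ) — 10 vertices, 10 min non-faces:

  P = {1,4}:  v_{1} + v_{4} = 0  ⟹  sig = ⟨2 | 0⟩
  P = {6,7}:  v_{6} + v_{7} = 0  ⟹  sig = ⟨2 | 0⟩
  P = {4,5}:  v_{4} + v_{5} = v_{2} + v_{9}  ⟹  sig = ⟨2 | 1 1⟩
  P = {4,10}:  v_{4} + v_{10} = v_{3} + v_{8}  ⟹  sig = ⟨2 | 1 1⟩
  P = {5,10}:  v_{5} + v_{10} = 2·v_{1}  ⟹  sig = ⟨2 | 2⟩
  P = {1,2,9}:  v_{1} + v_{2} + v_{9} = v_{5}  ⟹  sig = ⟨3 | 1⟩
  P = {1,3,8}:  v_{1} + v_{3} + v_{8} = v_{10}  ⟹  sig = ⟨3 | 1⟩
  P = {2,9,10}:  v_{2} + v_{9} + v_{10} = v_{1}  ⟹  sig = ⟨3 | 1⟩
  P = {3,5,8}:  v_{3} + v_{5} + v_{8} = v_{1}  ⟹  sig = ⟨3 | 1⟩
  P = {2,3,8,9}:  v_{2} + v_{3} + v_{8} + v_{9} = 0  ⟹  sig = ⟨4 | 0⟩

Hence PRS(X_Σ) =
    ⟨2 | 0⟩
    ⟨2 | 0⟩
    ⟨2 | 1 1⟩
    ⟨2 | 1 1⟩
    ⟨2 | 2⟩
    ⟨3 | 1⟩
    ⟨3 | 1⟩
    ⟨3 | 1⟩
    ⟨3 | 1⟩
    ⟨4 | 0⟩


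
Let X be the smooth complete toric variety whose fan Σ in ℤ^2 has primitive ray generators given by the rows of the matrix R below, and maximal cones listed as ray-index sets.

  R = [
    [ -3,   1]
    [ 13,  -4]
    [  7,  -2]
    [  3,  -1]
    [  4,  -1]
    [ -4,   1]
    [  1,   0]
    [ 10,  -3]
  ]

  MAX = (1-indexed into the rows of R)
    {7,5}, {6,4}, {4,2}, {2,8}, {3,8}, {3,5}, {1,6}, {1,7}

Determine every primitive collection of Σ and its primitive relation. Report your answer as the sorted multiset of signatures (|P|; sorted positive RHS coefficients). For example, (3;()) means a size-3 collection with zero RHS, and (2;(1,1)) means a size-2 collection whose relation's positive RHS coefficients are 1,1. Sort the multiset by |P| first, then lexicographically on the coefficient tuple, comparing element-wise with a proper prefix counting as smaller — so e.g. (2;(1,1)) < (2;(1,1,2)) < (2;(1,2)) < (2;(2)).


Σ has 20 primitive collections:

  P={1,4}:  v_{1} + v_{4} = 0  so sig = (2;())
  P={5,6}:  v_{5} + v_{6} = 0  so sig = (2;())
  P={1,2}:  v_{1} + v_{2} = v_{8}  so sig = (2;(1))
  P={1,3}:  v_{1} + v_{3} = v_{5}  so sig = (2;(1))
  P={1,5}:  v_{1} + v_{5} = v_{7}  so sig = (2;(1))
  P={1,8}:  v_{1} + v_{8} = v_{3}  so sig = (2;(1))
  P={3,4}:  v_{3} + v_{4} = v_{8}  so sig = (2;(1))
  P={3,6}:  v_{3} + v_{6} = v_{4}  so sig = (2;(1))
  P={4,5}:  v_{4} + v_{5} = v_{3}  so sig = (2;(1))
  P={4,7}:  v_{4} + v_{7} = v_{5}  so sig = (2;(1))
  P={4,8}:  v_{4} + v_{8} = v_{2}  so sig = (2;(1))
  P={6,7}:  v_{6} + v_{7} = v_{1}  so sig = (2;(1))
  P={2,5}:  v_{2} + v_{5} = v_{3} + v_{8}  so sig = (2;(1,1))
  P={7,8}:  v_{7} + v_{8} = v_{3} + v_{5}  so sig = (2;(1,1))
  P={2,3}:  v_{2} + v_{3} = 2·v_{8}  so sig = (2;(2))
  P={2,7}:  v_{2} + v_{7} = 2·v_{3}  so sig = (2;(2))
  P={3,7}:  v_{3} + v_{7} = 2·v_{5}  so sig = (2;(2))
  P={5,8}:  v_{5} + v_{8} = 2·v_{3}  so sig = (2;(2))
  P={6,8}:  v_{6} + v_{8} = 2·v_{4}  so sig = (2;(2))
  P={2,6}:  v_{2} + v_{6} = 3·v_{4}  so sig = (2;(3))

so the primitive-relation signature multiset is
[(2;()), (2;()), (2;(1)), (2;(1)), (2;(1)), (2;(1)), (2;(1)), (2;(1)), (2;(1)), (2;(1)), (2;(1)), (2;(1)), (2;(1,1)), (2;(1,1)), (2;(2)), (2;(2)), (2;(2)), (2;(2)), (2;(2)), (2;(3))]


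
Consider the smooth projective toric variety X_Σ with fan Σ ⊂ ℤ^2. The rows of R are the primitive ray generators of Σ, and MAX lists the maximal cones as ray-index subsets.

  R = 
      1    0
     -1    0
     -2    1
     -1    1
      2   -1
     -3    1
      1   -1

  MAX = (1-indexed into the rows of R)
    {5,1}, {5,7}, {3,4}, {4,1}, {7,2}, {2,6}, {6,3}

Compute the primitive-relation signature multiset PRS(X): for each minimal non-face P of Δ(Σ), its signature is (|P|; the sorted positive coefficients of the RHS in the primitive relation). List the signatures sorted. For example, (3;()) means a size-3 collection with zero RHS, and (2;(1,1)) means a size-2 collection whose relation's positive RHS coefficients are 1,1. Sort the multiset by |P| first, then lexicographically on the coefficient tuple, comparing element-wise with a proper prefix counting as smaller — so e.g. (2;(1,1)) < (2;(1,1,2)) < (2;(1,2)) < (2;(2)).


Σ has 14 primitive collections:

  P = {1,2}:  v_{1} + v_{2} = 0  so sig = (2;())
  P = {3,5}:  v_{3} + v_{5} = 0  so sig = (2;())
  P = {4,7}:  v_{4} + v_{7} = 0  so sig = (2;())
  P = {1,3}:  v_{1} + v_{3} = v_{4}  so sig = (2;(1))
  P = {1,6}:  v_{1} + v_{6} = v_{3}  so sig = (2;(1))
  P = {1,7}:  v_{1} + v_{7} = v_{5}  so sig = (2;(1))
  P = {2,3}:  v_{2} + v_{3} = v_{6}  so sig = (2;(1))
  P = {2,4}:  v_{2} + v_{4} = v_{3}  so sig = (2;(1))
  P = {2,5}:  v_{2} + v_{5} = v_{7}  so sig = (2;(1))
  P = {3,7}:  v_{3} + v_{7} = v_{2}  so sig = (2;(1))
  P = {4,5}:  v_{4} + v_{5} = v_{1}  so sig = (2;(1))
  P = {5,6}:  v_{5} + v_{6} = v_{2}  so sig = (2;(1))
  P = {4,6}:  v_{4} + v_{6} = 2·v_{3}  so sig = (2;(2))
  P = {6,7}:  v_{6} + v_{7} = 2·v_{2}  so sig = (2;(2))

so the primitive-relation signature multiset is
    |P|=2: 14 collections, coeffs (), (), (), (1), (1), (1), (1), (1), (1), (1), (1), (1), (2), (2)


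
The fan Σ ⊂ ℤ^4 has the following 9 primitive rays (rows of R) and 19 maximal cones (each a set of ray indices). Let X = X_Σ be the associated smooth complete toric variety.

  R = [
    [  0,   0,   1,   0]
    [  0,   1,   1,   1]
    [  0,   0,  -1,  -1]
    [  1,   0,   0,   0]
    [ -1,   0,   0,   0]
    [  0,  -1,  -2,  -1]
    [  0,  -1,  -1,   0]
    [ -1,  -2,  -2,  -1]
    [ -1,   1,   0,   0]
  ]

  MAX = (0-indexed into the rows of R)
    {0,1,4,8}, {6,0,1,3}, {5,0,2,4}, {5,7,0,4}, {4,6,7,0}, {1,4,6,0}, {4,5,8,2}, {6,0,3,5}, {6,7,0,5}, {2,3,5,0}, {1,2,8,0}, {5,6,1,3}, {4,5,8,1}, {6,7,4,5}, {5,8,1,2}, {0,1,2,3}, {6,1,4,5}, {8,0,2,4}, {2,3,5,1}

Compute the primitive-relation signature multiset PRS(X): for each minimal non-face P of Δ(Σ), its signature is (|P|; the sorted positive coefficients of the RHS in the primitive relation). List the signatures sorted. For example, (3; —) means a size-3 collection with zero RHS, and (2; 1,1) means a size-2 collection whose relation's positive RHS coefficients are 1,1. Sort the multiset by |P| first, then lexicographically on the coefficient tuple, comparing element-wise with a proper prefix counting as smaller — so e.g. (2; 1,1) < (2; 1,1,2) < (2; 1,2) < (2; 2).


12 collections generate NE(X_Σ); each relation:

  P={3,4}:  v_{3} + v_{4} = 0 ; sig = (2; —)
  P={2,6}:  v_{2} + v_{6} = v_{5} ; sig = (2; 1)
  P={1,7}:  v_{1} + v_{7} = v_{4} + v_{6} ; sig = (2; 1,1)
  P={3,8}:  v_{3} + v_{8} = v_{1} + v_{2} ; sig = (2; 1,1)
  P={3,7}:  v_{3} + v_{7} = v_{0} + v_{5} + v_{6} ; sig = (2; 1,1,1)
  P={6,8}:  v_{6} + v_{8} = v_{1} + v_{4} + v_{5} ; sig = (2; 1,1,1)
  P={2,7}:  v_{2} + v_{7} = v_{0} + v_{4} + 2·v_{5} ; sig = (2; 1,1,2)
  P={7,8}:  v_{7} + v_{8} = 2·v_{4} + v_{5} ; sig = (2; 1,2)
  P={0,1,5}:  v_{0} + v_{1} + v_{5} = 0 ; sig = (3; —)
  P={1,2,4}:  v_{1} + v_{2} + v_{4} = v_{8} ; sig = (3; 1)
  P={0,5,8}:  v_{0} + v_{5} + v_{8} = v_{2} + v_{4} ; sig = (3; 1,1)
  P={0,4,5,6}:  v_{0} + v_{4} + v_{5} + v_{6} = v_{7} ; sig = (4; 1)

Signatures (|P|; sorted positive RHS coefficients), sorted:
    |P|=2: 8 collections, coeffs (), (1), (1,1), (1,1), (1,1,1), (1,1,1), (1,1,2), (1,2)
    |P|=3: 3 collections, coeffs (), (1), (1,1)
    |P|=4: 1 collection, coeffs (1)


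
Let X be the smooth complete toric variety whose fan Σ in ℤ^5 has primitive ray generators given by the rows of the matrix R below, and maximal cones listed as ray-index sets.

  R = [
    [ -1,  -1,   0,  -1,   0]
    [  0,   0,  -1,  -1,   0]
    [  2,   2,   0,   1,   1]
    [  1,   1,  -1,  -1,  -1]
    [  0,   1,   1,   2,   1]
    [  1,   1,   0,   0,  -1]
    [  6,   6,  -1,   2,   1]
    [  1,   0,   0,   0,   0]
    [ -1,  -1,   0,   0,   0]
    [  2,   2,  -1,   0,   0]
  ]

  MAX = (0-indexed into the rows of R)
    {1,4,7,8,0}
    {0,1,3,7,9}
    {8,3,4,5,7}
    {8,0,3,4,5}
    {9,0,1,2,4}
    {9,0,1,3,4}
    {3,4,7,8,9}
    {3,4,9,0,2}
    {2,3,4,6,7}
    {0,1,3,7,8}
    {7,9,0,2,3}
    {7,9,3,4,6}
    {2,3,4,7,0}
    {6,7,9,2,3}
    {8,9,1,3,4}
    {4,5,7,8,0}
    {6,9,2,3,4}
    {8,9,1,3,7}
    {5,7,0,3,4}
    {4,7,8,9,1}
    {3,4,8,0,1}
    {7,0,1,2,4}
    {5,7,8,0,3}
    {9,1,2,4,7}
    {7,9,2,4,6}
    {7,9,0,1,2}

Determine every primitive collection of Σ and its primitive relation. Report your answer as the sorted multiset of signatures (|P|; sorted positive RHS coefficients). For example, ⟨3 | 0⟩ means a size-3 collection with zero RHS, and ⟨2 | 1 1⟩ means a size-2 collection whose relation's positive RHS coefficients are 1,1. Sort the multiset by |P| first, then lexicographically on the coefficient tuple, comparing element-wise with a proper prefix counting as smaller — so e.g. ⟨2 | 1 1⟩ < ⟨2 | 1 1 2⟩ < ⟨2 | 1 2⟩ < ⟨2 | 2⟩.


14 minimal non-faces of Δ(Σ) (on 10 rays):

  P={1,5}:  v_{1} + v_{5} = v_{3}  →  sig = ⟨2 | 1⟩
  P={2,8}:  v_{2} + v_{8} = v_{1} + v_{4} + v_{7}  →  sig = ⟨2 | 1 1 1⟩
  P={5,9}:  v_{5} + v_{9} = 2·v_{3} + v_{4} + v_{7}  →  sig = ⟨2 | 1 1 2⟩
  P={6,8}:  v_{6} + v_{8} = v_{4} + v_{7} + 2·v_{9}  →  sig = ⟨2 | 1 1 2⟩
  P={0,6}:  v_{0} + v_{6} = 2·v_{2} + v_{3}  →  sig = ⟨2 | 1 2⟩
  P={1,6}:  v_{1} + v_{6} = v_{2} + 2·v_{9}  →  sig = ⟨2 | 1 2⟩
  P={2,5}:  v_{2} + v_{5} = v_{0} + 2·v_{3} + 2·v_{4} + 2·v_{7}  →  sig = ⟨2 | 1 2 2 2⟩
  P={5,6}:  v_{5} + v_{6} = v_{2} + 3·v_{3} + 2·v_{4} + 2·v_{7}  →  sig = ⟨2 | 1 2 2 3⟩
  P={0,8,9}:  v_{0} + v_{8} + v_{9} = v_{1}  →  sig = ⟨3 | 1⟩
  P={1,2,3}:  v_{1} + v_{2} + v_{3} = v_{0} + 2·v_{9}  →  sig = ⟨3 | 1 2⟩
  P={0,4,7,9}:  v_{0} + v_{4} + v_{7} + v_{9} = v_{2}  →  sig = ⟨4 | 1⟩
  P={1,3,4,7}:  v_{1} + v_{3} + v_{4} + v_{7} = v_{9}  →  sig = ⟨4 | 1⟩
  P={0,3,4,7,8}:  v_{0} + v_{3} + v_{4} + v_{7} + v_{8} = 0  →  sig = ⟨5 | 0⟩
  P={2,3,4,7,9}:  v_{2} + v_{3} + v_{4} + v_{7} + v_{9} = v_{6}  →  sig = ⟨5 | 1⟩

Sorted signature multiset PRS(X):
{ ⟨2 | 1⟩,  ⟨2 | 1 1 1⟩,  ⟨2 | 1 1 2⟩ ×2,  ⟨2 | 1 2⟩ ×2,  ⟨2 | 1 2 2 2⟩,  ⟨2 | 1 2 2 3⟩,  ⟨3 | 1⟩,  ⟨3 | 1 2⟩,  ⟨4 | 1⟩ ×2,  ⟨5 | 0⟩,  ⟨5 | 1⟩ }


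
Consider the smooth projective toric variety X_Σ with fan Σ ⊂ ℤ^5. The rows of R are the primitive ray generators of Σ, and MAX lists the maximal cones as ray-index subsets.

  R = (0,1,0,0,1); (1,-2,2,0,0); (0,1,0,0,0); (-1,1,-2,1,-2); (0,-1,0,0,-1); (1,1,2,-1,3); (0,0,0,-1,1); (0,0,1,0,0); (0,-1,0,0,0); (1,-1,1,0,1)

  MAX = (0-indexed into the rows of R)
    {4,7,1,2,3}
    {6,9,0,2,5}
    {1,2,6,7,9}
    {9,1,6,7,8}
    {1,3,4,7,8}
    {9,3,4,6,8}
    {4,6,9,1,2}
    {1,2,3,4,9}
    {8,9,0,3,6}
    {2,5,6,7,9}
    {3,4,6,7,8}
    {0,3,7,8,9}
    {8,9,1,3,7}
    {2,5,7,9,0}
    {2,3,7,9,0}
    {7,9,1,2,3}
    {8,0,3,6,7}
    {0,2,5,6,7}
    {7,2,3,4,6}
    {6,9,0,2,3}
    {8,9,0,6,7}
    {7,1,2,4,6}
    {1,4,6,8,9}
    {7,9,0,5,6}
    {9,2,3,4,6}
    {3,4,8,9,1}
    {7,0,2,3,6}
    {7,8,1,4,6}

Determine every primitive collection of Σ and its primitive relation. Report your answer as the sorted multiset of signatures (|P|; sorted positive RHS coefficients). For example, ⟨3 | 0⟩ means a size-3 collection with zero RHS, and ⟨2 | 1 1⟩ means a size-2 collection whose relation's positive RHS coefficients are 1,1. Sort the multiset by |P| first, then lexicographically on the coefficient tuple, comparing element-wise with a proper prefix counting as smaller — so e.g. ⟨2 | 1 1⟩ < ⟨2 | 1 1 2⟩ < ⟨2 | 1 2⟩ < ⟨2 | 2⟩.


Δ(Σ) — 10 vertices, 11 min non-faces:

  • {0,4}:  v_{0} + v_{4} = 0  ⟹  sig = ⟨2 | 0⟩
  • {2,8}:  v_{2} + v_{8} = 0  ⟹  sig = ⟨2 | 0⟩
  • {0,1}:  v_{0} + v_{1} = v_{7} + v_{9}  ⟹  sig = ⟨2 | 1 1⟩
  • {3,5}:  v_{3} + v_{5} = v_{0} + v_{2}  ⟹  sig = ⟨2 | 1 1⟩
  • {4,5}:  v_{4} + v_{5} = v_{2} + v_{6} + v_{7} + v_{9}  ⟹  sig = ⟨2 | 1 1 1 1⟩
  • {5,8}:  v_{5} + v_{8} = v_{0} + v_{6} + v_{7} + v_{9}  ⟹  sig = ⟨2 | 1 1 1 1⟩
  • {1,5}:  v_{1} + v_{5} = v_{2} + v_{6} + 2·v_{7} + 2·v_{9}  ⟹  sig = ⟨2 | 1 1 2 2⟩
  • {1,3,6}:  v_{1} + v_{3} + v_{6} = v_{4}  ⟹  sig = ⟨3 | 1⟩
  • {4,7,9}:  v_{4} + v_{7} + v_{9} = v_{1}  ⟹  sig = ⟨3 | 1⟩
  • {3,6,7,9}:  v_{3} + v_{6} + v_{7} + v_{9} = 0  ⟹  sig = ⟨4 | 0⟩
  • {0,2,6,7,9}:  v_{0} + v_{2} + v_{6} + v_{7} + v_{9} = v_{5}  ⟹  sig = ⟨5 | 1⟩

Signatures (|P|; sorted positive RHS coefficients), sorted:
[⟨2 | 0⟩, ⟨2 | 0⟩, ⟨2 | 1 1⟩, ⟨2 | 1 1⟩, ⟨2 | 1 1 1 1⟩, ⟨2 | 1 1 1 1⟩, ⟨2 | 1 1 2 2⟩, ⟨3 | 1⟩, ⟨3 | 1⟩, ⟨4 | 0⟩, ⟨5 | 1⟩]


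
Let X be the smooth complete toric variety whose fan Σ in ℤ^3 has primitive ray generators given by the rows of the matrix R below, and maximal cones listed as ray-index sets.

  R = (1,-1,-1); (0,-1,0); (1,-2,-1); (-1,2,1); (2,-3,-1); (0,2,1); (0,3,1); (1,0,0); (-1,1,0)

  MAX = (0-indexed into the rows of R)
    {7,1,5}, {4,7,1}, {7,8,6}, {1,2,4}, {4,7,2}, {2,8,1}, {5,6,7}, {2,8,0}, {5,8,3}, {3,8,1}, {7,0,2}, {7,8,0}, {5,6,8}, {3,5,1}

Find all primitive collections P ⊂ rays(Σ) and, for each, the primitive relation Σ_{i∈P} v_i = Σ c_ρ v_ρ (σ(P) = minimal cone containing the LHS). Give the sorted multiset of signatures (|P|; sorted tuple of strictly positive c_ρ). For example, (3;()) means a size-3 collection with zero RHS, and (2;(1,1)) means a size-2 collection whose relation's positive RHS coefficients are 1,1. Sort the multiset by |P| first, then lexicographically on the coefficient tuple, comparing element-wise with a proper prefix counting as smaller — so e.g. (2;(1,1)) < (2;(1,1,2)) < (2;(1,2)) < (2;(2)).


Σ has 20 primitive collections:

  P = {2,3}:  v_{2} + v_{3} = 0  ⇒ sig = (2;())
  P = {0,1}:  v_{0} + v_{1} = v_{2}  ⇒ sig = (2;(1))
  P = {1,6}:  v_{1} + v_{6} = v_{5}  ⇒ sig = (2;(1))
  P = {2,5}:  v_{2} + v_{5} = v_{7}  ⇒ sig = (2;(1))
  P = {3,7}:  v_{3} + v_{7} = v_{5}  ⇒ sig = (2;(1))
  P = {4,8}:  v_{4} + v_{8} = v_{2}  ⇒ sig = (2;(1))
  P = {0,3}:  v_{0} + v_{3} = v_{7} + v_{8}  ⇒ sig = (2;(1,1))
  P = {3,4}:  v_{3} + v_{4} = v_{1} + v_{7}  ⇒ sig = (2;(1,1))
  P = {0,4}:  v_{0} + v_{4} = 2·v_{2} + v_{7}  ⇒ sig = (2;(1,2))
  P = {0,5}:  v_{0} + v_{5} = 2·v_{7} + v_{8}  ⇒ sig = (2;(1,2))
  P = {2,6}:  v_{2} + v_{6} = 2·v_{7} + v_{8}  ⇒ sig = (2;(1,2))
  P = {3,6}:  v_{3} + v_{6} = 2·v_{5} + v_{8}  ⇒ sig = (2;(1,2))
  P = {4,5}:  v_{4} + v_{5} = v_{1} + 2·v_{7}  ⇒ sig = (2;(1,2))
  P = {4,6}:  v_{4} + v_{6} = 2·v_{7}  ⇒ sig = (2;(2))
  P = {0,6}:  v_{0} + v_{6} = 3·v_{7} + 2·v_{8}  ⇒ sig = (2;(2,3))
  P = {1,7,8}:  v_{1} + v_{7} + v_{8} = 0  ⇒ sig = (3;())
  P = {1,2,7}:  v_{1} + v_{2} + v_{7} = v_{4}  ⇒ sig = (3;(1))
  P = {1,5,8}:  v_{1} + v_{5} + v_{8} = v_{3}  ⇒ sig = (3;(1))
  P = {2,7,8}:  v_{2} + v_{7} + v_{8} = v_{0}  ⇒ sig = (3;(1))
  P = {5,7,8}:  v_{5} + v_{7} + v_{8} = v_{6}  ⇒ sig = (3;(1))

Signatures (|P|; sorted positive RHS coefficients), sorted:
[(2;()), (2;(1)), (2;(1)), (2;(1)), (2;(1)), (2;(1)), (2;(1,1)), (2;(1,1)), (2;(1,2)), (2;(1,2)), (2;(1,2)), (2;(1,2)), (2;(1,2)), (2;(2)), (2;(2,3)), (3;()), (3;(1)), (3;(1)), (3;(1)), (3;(1))]


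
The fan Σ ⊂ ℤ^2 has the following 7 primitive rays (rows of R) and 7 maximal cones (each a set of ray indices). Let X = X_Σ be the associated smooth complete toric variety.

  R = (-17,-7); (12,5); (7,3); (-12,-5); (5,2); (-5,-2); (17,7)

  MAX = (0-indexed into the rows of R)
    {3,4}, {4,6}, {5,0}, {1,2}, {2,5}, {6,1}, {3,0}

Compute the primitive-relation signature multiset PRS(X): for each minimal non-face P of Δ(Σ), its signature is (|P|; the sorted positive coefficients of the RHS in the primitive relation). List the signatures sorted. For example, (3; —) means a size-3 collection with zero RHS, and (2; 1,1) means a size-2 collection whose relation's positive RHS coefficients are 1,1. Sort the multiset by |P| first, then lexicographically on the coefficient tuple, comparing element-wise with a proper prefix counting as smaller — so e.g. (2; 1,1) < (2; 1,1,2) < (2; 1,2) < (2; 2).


Σ has 14 primitive collections:

  P={0,6}:  v_{0} + v_{6} = 0 — sig = (2; —)
  P={1,3}:  v_{1} + v_{3} = 0 — sig = (2; —)
  P={4,5}:  v_{4} + v_{5} = 0 — sig = (2; —)
  P={0,1}:  v_{0} + v_{1} = v_{5} — sig = (2; 1)
  P={0,4}:  v_{0} + v_{4} = v_{3} — sig = (2; 1)
  P={1,4}:  v_{1} + v_{4} = v_{6} — sig = (2; 1)
  P={1,5}:  v_{1} + v_{5} = v_{2} — sig = (2; 1)
  P={2,3}:  v_{2} + v_{3} = v_{5} — sig = (2; 1)
  P={2,4}:  v_{2} + v_{4} = v_{1} — sig = (2; 1)
  P={3,5}:  v_{3} + v_{5} = v_{0} — sig = (2; 1)
  P={3,6}:  v_{3} + v_{6} = v_{4} — sig = (2; 1)
  P={5,6}:  v_{5} + v_{6} = v_{1} — sig = (2; 1)
  P={0,2}:  v_{0} + v_{2} = 2·v_{5} — sig = (2; 2)
  P={2,6}:  v_{2} + v_{6} = 2·v_{1} — sig = (2; 2)

so the primitive-relation signature multiset is
{ (2; —) ×3,  (2; 1) ×9,  (2; 2) ×2 }


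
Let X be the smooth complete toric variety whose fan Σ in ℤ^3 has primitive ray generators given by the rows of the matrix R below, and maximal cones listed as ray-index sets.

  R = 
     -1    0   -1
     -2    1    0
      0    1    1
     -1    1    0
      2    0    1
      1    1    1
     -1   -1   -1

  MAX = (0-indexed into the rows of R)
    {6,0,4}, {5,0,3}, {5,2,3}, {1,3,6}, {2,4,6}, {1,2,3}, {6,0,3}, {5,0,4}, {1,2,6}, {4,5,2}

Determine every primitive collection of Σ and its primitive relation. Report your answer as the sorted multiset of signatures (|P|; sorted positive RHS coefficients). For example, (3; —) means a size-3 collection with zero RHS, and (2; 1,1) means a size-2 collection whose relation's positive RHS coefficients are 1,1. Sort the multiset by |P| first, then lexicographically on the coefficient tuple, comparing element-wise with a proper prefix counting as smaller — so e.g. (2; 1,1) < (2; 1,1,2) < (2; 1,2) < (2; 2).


The 7 primitive collections of Σ (r=7, n=3):

  P = {5,6}:  v_{5} + v_{6} = 0  so sig = (2; —)
  P = {0,2}:  v_{0} + v_{2} = v_{3}  so sig = (2; 1)
  P = {1,4}:  v_{1} + v_{4} = v_{2}  so sig = (2; 1)
  P = {3,4}:  v_{3} + v_{4} = v_{5}  so sig = (2; 1)
  P = {1,5}:  v_{1} + v_{5} = v_{2} + v_{3}  so sig = (2; 1,1)
  P = {0,1}:  v_{0} + v_{1} = 2·v_{3} + v_{6}  so sig = (2; 1,2)
  P = {2,3,6}:  v_{2} + v_{3} + v_{6} = v_{1}  so sig = (3; 1)

Hence PRS(X_Σ) =
[(2; —), (2; 1), (2; 1), (2; 1), (2; 1,1), (2; 1,2), (3; 1)]


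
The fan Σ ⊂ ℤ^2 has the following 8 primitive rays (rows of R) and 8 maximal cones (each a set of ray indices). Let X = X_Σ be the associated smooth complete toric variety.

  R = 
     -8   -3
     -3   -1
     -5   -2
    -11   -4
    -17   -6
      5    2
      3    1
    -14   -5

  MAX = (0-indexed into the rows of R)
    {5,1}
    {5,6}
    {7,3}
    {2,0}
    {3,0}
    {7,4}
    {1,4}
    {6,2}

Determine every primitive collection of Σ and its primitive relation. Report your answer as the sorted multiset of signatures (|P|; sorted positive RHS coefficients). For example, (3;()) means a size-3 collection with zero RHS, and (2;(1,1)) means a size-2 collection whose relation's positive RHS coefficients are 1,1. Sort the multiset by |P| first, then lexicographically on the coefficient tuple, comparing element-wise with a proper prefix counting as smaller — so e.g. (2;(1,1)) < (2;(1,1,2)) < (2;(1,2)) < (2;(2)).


Primitive collections (20):

  P={1,6}:  v_{1} + v_{6} = 0 ; sig = (2;())
  P={2,5}:  v_{2} + v_{5} = 0 ; sig = (2;())
  P={0,1}:  v_{0} + v_{1} = v_{3} ; sig = (2;(1))
  P={0,5}:  v_{0} + v_{5} = v_{1} ; sig = (2;(1))
  P={0,6}:  v_{0} + v_{6} = v_{2} ; sig = (2;(1))
  P={1,2}:  v_{1} + v_{2} = v_{0} ; sig = (2;(1))
  P={1,3}:  v_{1} + v_{3} = v_{7} ; sig = (2;(1))
  P={1,7}:  v_{1} + v_{7} = v_{4} ; sig = (2;(1))
  P={3,6}:  v_{3} + v_{6} = v_{0} ; sig = (2;(1))
  P={4,6}:  v_{4} + v_{6} = v_{7} ; sig = (2;(1))
  P={6,7}:  v_{6} + v_{7} = v_{3} ; sig = (2;(1))
  P={0,4}:  v_{0} + v_{4} = v_{3} + v_{7} ; sig = (2;(1,1))
  P={2,7}:  v_{2} + v_{7} = v_{0} + v_{3} ; sig = (2;(1,1))
  P={0,7}:  v_{0} + v_{7} = 2·v_{3} ; sig = (2;(2))
  P={2,3}:  v_{2} + v_{3} = 2·v_{0} ; sig = (2;(2))
  P={2,4}:  v_{2} + v_{4} = 2·v_{3} ; sig = (2;(2))
  P={3,4}:  v_{3} + v_{4} = 2·v_{7} ; sig = (2;(2))
  P={3,5}:  v_{3} + v_{5} = 2·v_{1} ; sig = (2;(2))
  P={5,7}:  v_{5} + v_{7} = 3·v_{1} ; sig = (2;(3))
  P={4,5}:  v_{4} + v_{5} = 4·v_{1} ; sig = (2;(4))

Sorted signature multiset PRS(X):
    (2;())
    (2;())
    (2;(1))
    (2;(1))
    (2;(1))
    (2;(1))
    (2;(1))
    (2;(1))
    (2;(1))
    (2;(1))
    (2;(1))
    (2;(1,1))
    (2;(1,1))
    (2;(2))
    (2;(2))
    (2;(2))
    (2;(2))
    (2;(2))
    (2;(3))
    (2;(4))


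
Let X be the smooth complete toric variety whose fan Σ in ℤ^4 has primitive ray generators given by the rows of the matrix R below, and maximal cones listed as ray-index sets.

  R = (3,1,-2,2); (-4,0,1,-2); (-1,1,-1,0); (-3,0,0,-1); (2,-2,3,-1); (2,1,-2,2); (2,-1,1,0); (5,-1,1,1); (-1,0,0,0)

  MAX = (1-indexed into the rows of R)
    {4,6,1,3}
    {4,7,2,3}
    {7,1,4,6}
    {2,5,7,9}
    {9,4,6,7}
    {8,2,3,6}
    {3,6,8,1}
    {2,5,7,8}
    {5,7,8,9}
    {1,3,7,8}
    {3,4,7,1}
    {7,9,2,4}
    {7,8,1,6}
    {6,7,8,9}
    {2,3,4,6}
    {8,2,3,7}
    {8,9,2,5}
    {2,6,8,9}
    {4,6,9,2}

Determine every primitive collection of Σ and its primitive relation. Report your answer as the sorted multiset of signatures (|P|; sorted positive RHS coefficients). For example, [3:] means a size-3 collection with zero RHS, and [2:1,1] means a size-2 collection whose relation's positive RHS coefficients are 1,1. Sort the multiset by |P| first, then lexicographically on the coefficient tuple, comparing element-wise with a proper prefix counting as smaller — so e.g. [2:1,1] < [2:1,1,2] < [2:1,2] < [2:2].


Δ(Σ) — 9 vertices, 11 min non-faces:

  • {1,2}:  v_{1} + v_{2} = v_{3}  ⇒ sig = [2:1]
  • {1,5}:  v_{1} + v_{5} = v_{8}  ⇒ sig = [2:1]
  • {1,9}:  v_{1} + v_{9} = v_{6}  ⇒ sig = [2:1]
  • {4,8}:  v_{4} + v_{8} = v_{7}  ⇒ sig = [2:1]
  • {3,5}:  v_{3} + v_{5} = v_{2} + v_{8}  ⇒ sig = [2:1,1]
  • {3,9}:  v_{3} + v_{9} = v_{2} + v_{6}  ⇒ sig = [2:1,1]
  • {5,6}:  v_{5} + v_{6} = v_{8} + v_{9}  ⇒ sig = [2:1,1]
  • {4,5}:  v_{4} + v_{5} = v_{2} + 2·v_{7} + v_{9}  ⇒ sig = [2:1,1,2]
  • {2,6,7}:  v_{2} + v_{6} + v_{7} = 0  ⇒ sig = [3:]
  • {3,6,7}:  v_{3} + v_{6} + v_{7} = v_{1}  ⇒ sig = [3:1]
  • {2,7,8,9}:  v_{2} + v_{7} + v_{8} + v_{9} = v_{5}  ⇒ sig = [4:1]

so the primitive-relation signature multiset is
    |P|=2: 8 collections, coeffs (1), (1), (1), (1), (1,1), (1,1), (1,1), (1,1,2)
    |P|=3: 2 collections, coeffs (), (1)
    |P|=4: 1 collection, coeffs (1)


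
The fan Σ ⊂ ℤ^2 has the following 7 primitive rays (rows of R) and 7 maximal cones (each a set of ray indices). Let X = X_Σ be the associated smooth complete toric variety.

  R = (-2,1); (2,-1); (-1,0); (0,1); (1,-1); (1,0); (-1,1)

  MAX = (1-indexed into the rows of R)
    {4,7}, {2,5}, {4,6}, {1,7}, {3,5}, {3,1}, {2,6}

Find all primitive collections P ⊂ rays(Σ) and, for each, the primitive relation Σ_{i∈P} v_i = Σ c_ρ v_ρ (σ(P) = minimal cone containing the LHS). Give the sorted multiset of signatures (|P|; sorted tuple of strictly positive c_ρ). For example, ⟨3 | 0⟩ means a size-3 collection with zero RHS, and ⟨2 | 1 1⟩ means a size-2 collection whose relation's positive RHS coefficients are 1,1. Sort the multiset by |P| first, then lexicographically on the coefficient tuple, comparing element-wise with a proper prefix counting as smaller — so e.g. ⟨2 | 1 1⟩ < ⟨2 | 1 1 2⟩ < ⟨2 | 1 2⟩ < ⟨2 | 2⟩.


Σ has 14 primitive collections:

  {1,2}:  v_{1} + v_{2} = 0  ⟹  sig = ⟨2 | 0⟩
  {3,6}:  v_{3} + v_{6} = 0  ⟹  sig = ⟨2 | 0⟩
  {5,7}:  v_{5} + v_{7} = 0  ⟹  sig = ⟨2 | 0⟩
  {1,5}:  v_{1} + v_{5} = v_{3}  ⟹  sig = ⟨2 | 1⟩
  {1,6}:  v_{1} + v_{6} = v_{7}  ⟹  sig = ⟨2 | 1⟩
  {2,3}:  v_{2} + v_{3} = v_{5}  ⟹  sig = ⟨2 | 1⟩
  {2,7}:  v_{2} + v_{7} = v_{6}  ⟹  sig = ⟨2 | 1⟩
  {3,4}:  v_{3} + v_{4} = v_{7}  ⟹  sig = ⟨2 | 1⟩
  {3,7}:  v_{3} + v_{7} = v_{1}  ⟹  sig = ⟨2 | 1⟩
  {4,5}:  v_{4} + v_{5} = v_{6}  ⟹  sig = ⟨2 | 1⟩
  {5,6}:  v_{5} + v_{6} = v_{2}  ⟹  sig = ⟨2 | 1⟩
  {6,7}:  v_{6} + v_{7} = v_{4}  ⟹  sig = ⟨2 | 1⟩
  {1,4}:  v_{1} + v_{4} = 2·v_{7}  ⟹  sig = ⟨2 | 2⟩
  {2,4}:  v_{2} + v_{4} = 2·v_{6}  ⟹  sig = ⟨2 | 2⟩

Sorted signature multiset PRS(X):
[⟨2 | 0⟩, ⟨2 | 0⟩, ⟨2 | 0⟩, ⟨2 | 1⟩, ⟨2 | 1⟩, ⟨2 | 1⟩, ⟨2 | 1⟩, ⟨2 | 1⟩, ⟨2 | 1⟩, ⟨2 | 1⟩, ⟨2 | 1⟩, ⟨2 | 1⟩, ⟨2 | 2⟩, ⟨2 | 2⟩]


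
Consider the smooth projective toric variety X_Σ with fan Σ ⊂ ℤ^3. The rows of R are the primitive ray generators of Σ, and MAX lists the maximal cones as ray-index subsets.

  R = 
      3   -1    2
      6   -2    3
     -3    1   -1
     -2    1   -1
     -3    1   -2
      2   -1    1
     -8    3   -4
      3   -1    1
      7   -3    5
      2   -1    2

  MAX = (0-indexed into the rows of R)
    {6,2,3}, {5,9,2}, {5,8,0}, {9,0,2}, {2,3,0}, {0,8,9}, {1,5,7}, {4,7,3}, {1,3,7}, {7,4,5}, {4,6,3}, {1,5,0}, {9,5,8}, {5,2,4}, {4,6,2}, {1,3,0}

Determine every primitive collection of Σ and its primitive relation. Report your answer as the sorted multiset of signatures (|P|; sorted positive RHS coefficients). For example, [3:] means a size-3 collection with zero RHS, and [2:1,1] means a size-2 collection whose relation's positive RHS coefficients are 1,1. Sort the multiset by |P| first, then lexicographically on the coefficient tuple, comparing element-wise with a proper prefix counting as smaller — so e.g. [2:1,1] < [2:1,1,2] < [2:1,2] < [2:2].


24 collections generate NE(X_Σ); each relation:

  P = {0,4}:  v_{0} + v_{4} = 0  →  sig = [2:]
  P = {2,7}:  v_{2} + v_{7} = 0  →  sig = [2:]
  P = {3,5}:  v_{3} + v_{5} = 0  →  sig = [2:]
  P = {0,7}:  v_{0} + v_{7} = v_{1}  →  sig = [2:1]
  P = {1,2}:  v_{1} + v_{2} = v_{0}  →  sig = [2:1]
  P = {1,4}:  v_{1} + v_{4} = v_{7}  →  sig = [2:1]
  P = {1,6}:  v_{1} + v_{6} = v_{3}  →  sig = [2:1]
  P = {0,6}:  v_{0} + v_{6} = v_{2} + v_{3}  →  sig = [2:1,1]
  P = {3,8}:  v_{3} + v_{8} = v_{0} + v_{9}  →  sig = [2:1,1]
  P = {3,9}:  v_{3} + v_{9} = v_{0} + v_{2}  →  sig = [2:1,1]
  P = {4,8}:  v_{4} + v_{8} = v_{5} + v_{9}  →  sig = [2:1,1]
  P = {4,9}:  v_{4} + v_{9} = v_{2} + v_{5}  →  sig = [2:1,1]
  P = {5,6}:  v_{5} + v_{6} = v_{2} + v_{4}  →  sig = [2:1,1]
  P = {6,7}:  v_{6} + v_{7} = v_{3} + v_{4}  →  sig = [2:1,1]
  P = {6,8}:  v_{6} + v_{8} = v_{2} + v_{9}  →  sig = [2:1,1]
  P = {7,9}:  v_{7} + v_{9} = v_{0} + v_{5}  →  sig = [2:1,1]
  P = {1,9}:  v_{1} + v_{9} = 2·v_{0} + v_{5}  →  sig = [2:1,2]
  P = {2,8}:  v_{2} + v_{8} = 2·v_{9}  →  sig = [2:2]
  P = {6,9}:  v_{6} + v_{9} = 2·v_{2}  →  sig = [2:2]
  P = {7,8}:  v_{7} + v_{8} = 2·v_{0} + 2·v_{5}  →  sig = [2:2,2]
  P = {1,8}:  v_{1} + v_{8} = 3·v_{0} + 2·v_{5}  →  sig = [2:2,3]
  P = {0,2,5}:  v_{0} + v_{2} + v_{5} = v_{9}  →  sig = [3:1]
  P = {0,5,9}:  v_{0} + v_{5} + v_{9} = v_{8}  →  sig = [3:1]
  P = {2,3,4}:  v_{2} + v_{3} + v_{4} = v_{6}  →  sig = [3:1]

Sorted signature multiset PRS(X):
    |P|=2: 21 collections, coeffs (), (), (), (1), (1), (1), (1), (1,1), (1,1), (1,1), (1,1), (1,1), (1,1), (1,1), (1,1), (1,1), (1,2), (2), (2), (2,2), (2,3)
    |P|=3: 3 collections, coeffs (1), (1), (1)


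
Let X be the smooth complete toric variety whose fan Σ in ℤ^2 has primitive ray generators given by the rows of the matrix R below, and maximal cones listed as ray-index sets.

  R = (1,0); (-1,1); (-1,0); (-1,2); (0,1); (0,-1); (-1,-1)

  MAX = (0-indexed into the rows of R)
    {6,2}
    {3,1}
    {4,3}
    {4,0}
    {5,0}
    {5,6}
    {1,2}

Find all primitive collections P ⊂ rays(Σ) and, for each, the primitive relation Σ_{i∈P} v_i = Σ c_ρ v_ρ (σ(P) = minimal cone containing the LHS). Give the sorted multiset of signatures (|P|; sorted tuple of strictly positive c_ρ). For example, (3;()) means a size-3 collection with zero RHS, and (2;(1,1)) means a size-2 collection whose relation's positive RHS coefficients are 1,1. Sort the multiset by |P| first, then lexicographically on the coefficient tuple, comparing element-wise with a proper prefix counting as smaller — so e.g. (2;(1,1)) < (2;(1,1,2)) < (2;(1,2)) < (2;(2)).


14 minimal non-faces of Δ(Σ) (on 7 rays):

  P = {0,2}:  v_{0} + v_{2} = 0 — sig = (2;())
  P = {4,5}:  v_{4} + v_{5} = 0 — sig = (2;())
  P = {0,1}:  v_{0} + v_{1} = v_{4} — sig = (2;(1))
  P = {0,6}:  v_{0} + v_{6} = v_{5} — sig = (2;(1))
  P = {1,4}:  v_{1} + v_{4} = v_{3} — sig = (2;(1))
  P = {1,5}:  v_{1} + v_{5} = v_{2} — sig = (2;(1))
  P = {2,4}:  v_{2} + v_{4} = v_{1} — sig = (2;(1))
  P = {2,5}:  v_{2} + v_{5} = v_{6} — sig = (2;(1))
  P = {3,5}:  v_{3} + v_{5} = v_{1} — sig = (2;(1))
  P = {4,6}:  v_{4} + v_{6} = v_{2} — sig = (2;(1))
  P = {3,6}:  v_{3} + v_{6} = v_{1} + v_{2} — sig = (2;(1,1))
  P = {0,3}:  v_{0} + v_{3} = 2·v_{4} — sig = (2;(2))
  P = {1,6}:  v_{1} + v_{6} = 2·v_{2} — sig = (2;(2))
  P = {2,3}:  v_{2} + v_{3} = 2·v_{1} — sig = (2;(2))

Sorted signature multiset PRS(X):
    (2;())
    (2;())
    (2;(1))
    (2;(1))
    (2;(1))
    (2;(1))
    (2;(1))
    (2;(1))
    (2;(1))
    (2;(1))
    (2;(1,1))
    (2;(2))
    (2;(2))
    (2;(2))


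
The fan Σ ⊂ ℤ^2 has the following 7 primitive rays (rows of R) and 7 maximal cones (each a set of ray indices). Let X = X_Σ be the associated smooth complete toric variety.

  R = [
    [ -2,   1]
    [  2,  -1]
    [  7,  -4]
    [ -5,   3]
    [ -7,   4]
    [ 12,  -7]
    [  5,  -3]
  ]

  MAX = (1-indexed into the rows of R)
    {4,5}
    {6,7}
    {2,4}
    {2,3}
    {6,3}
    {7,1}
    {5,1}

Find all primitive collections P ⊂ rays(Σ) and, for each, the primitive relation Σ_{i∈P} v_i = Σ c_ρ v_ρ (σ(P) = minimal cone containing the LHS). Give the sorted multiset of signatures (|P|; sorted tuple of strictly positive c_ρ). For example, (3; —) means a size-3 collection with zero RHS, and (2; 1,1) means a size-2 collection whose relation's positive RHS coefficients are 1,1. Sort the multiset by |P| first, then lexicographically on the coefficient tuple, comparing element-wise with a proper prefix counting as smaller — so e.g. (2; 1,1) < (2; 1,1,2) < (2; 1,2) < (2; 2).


Minimal non-faces — 14 found among 7 rays, 7 max cones:

  P = {1,2}:  v_{1} + v_{2} = 0  so sig = (2; —)
  P = {3,5}:  v_{3} + v_{5} = 0  so sig = (2; —)
  P = {4,7}:  v_{4} + v_{7} = 0  so sig = (2; —)
  P = {1,3}:  v_{1} + v_{3} = v_{7}  so sig = (2; 1)
  P = {1,4}:  v_{1} + v_{4} = v_{5}  so sig = (2; 1)
  P = {2,5}:  v_{2} + v_{5} = v_{4}  so sig = (2; 1)
  P = {2,7}:  v_{2} + v_{7} = v_{3}  so sig = (2; 1)
  P = {3,4}:  v_{3} + v_{4} = v_{2}  so sig = (2; 1)
  P = {3,7}:  v_{3} + v_{7} = v_{6}  so sig = (2; 1)
  P = {4,6}:  v_{4} + v_{6} = v_{3}  so sig = (2; 1)
  P = {5,6}:  v_{5} + v_{6} = v_{7}  so sig = (2; 1)
  P = {5,7}:  v_{5} + v_{7} = v_{1}  so sig = (2; 1)
  P = {1,6}:  v_{1} + v_{6} = 2·v_{7}  so sig = (2; 2)
  P = {2,6}:  v_{2} + v_{6} = 2·v_{3}  so sig = (2; 2)

Signatures (|P|; sorted positive RHS coefficients), sorted:
    |P|=2: 14 collections, coeffs (), (), (), (1), (1), (1), (1), (1), (1), (1), (1), (1), (2), (2)


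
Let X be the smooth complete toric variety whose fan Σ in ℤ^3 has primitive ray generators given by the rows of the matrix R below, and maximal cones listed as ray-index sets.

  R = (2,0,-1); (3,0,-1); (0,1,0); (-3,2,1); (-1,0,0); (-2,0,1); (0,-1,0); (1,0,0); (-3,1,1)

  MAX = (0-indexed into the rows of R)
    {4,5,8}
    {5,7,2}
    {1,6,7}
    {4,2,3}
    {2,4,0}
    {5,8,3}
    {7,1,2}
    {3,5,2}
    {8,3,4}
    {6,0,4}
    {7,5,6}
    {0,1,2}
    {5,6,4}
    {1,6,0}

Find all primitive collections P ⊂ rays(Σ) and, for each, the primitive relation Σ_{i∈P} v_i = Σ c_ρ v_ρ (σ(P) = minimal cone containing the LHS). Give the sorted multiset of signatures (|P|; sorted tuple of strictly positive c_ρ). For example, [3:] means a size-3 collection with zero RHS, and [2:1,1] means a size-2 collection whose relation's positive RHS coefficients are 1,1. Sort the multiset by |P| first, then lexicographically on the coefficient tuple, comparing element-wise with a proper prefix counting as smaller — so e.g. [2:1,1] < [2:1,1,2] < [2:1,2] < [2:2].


Δ(Σ) — 9 vertices, 17 min non-faces:

  P = {0,5}:  v_{0} + v_{5} = 0  so sig = [2:]
  P = {2,6}:  v_{2} + v_{6} = 0  so sig = [2:]
  P = {4,7}:  v_{4} + v_{7} = 0  so sig = [2:]
  P = {0,7}:  v_{0} + v_{7} = v_{1}  so sig = [2:1]
  P = {1,4}:  v_{1} + v_{4} = v_{0}  so sig = [2:1]
  P = {1,5}:  v_{1} + v_{5} = v_{7}  so sig = [2:1]
  P = {1,8}:  v_{1} + v_{8} = v_{2}  so sig = [2:1]
  P = {2,8}:  v_{2} + v_{8} = v_{3}  so sig = [2:1]
  P = {3,6}:  v_{3} + v_{6} = v_{8}  so sig = [2:1]
  P = {0,8}:  v_{0} + v_{8} = v_{2} + v_{4}  so sig = [2:1,1]
  P = {6,8}:  v_{6} + v_{8} = v_{4} + v_{5}  so sig = [2:1,1]
  P = {7,8}:  v_{7} + v_{8} = v_{2} + v_{5}  so sig = [2:1,1]
  P = {0,3}:  v_{0} + v_{3} = 2·v_{2} + v_{4}  so sig = [2:1,2]
  P = {3,7}:  v_{3} + v_{7} = 2·v_{2} + v_{5}  so sig = [2:1,2]
  P = {1,3}:  v_{1} + v_{3} = 2·v_{2}  so sig = [2:2]
  P = {2,4,5}:  v_{2} + v_{4} + v_{5} = v_{8}  so sig = [3:1]
  P = {3,4,5}:  v_{3} + v_{4} + v_{5} = 2·v_{8}  so sig = [3:2]

Signatures (|P|; sorted positive RHS coefficients), sorted:
    |P|=2: 15 collections, coeffs (), (), (), (1), (1), (1), (1), (1), (1), (1,1), (1,1), (1,1), (1,2), (1,2), (2)
    |P|=3: 2 collections, coeffs (1), (2)


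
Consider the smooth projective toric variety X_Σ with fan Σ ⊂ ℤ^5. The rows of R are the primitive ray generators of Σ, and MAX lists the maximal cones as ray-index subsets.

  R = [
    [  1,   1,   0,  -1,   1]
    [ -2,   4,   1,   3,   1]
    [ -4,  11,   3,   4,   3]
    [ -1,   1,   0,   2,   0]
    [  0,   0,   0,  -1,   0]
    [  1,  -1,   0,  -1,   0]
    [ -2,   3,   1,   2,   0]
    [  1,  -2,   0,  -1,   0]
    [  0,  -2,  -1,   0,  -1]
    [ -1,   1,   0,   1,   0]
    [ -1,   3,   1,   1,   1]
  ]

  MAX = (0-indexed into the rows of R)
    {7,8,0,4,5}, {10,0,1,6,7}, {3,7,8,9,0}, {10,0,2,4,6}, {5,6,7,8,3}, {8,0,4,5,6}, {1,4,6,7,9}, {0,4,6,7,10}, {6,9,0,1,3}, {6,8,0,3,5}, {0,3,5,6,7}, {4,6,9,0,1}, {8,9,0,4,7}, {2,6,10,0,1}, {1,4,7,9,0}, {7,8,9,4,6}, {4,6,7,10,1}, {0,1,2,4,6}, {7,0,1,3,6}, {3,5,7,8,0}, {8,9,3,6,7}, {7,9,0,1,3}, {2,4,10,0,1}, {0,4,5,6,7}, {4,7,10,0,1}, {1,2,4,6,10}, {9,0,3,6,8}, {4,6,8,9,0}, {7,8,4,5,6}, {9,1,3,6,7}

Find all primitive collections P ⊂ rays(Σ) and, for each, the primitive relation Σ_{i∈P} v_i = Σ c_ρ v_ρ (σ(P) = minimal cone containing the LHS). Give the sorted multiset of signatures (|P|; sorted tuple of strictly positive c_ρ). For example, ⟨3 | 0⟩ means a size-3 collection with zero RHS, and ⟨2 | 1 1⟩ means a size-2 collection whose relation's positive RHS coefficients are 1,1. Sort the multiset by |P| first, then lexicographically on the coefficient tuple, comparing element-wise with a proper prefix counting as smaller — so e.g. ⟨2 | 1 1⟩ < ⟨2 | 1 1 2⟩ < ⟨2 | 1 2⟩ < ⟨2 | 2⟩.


|primitive collections| = 17. Relations:

  P = {5,9}:  v_{5} + v_{9} = 0 ; sig = ⟨2 | 0⟩
  P = {3,4}:  v_{3} + v_{4} = v_{9} ; sig = ⟨2 | 1⟩
  P = {3,10}:  v_{3} + v_{10} = v_{1} ; sig = ⟨2 | 1⟩
  P = {8,10}:  v_{8} + v_{10} = v_{9} ; sig = ⟨2 | 1⟩
  P = {1,8}:  v_{1} + v_{8} = v_{3} + v_{9} ; sig = ⟨2 | 1 1⟩
  P = {9,10}:  v_{9} + v_{10} = v_{1} + v_{4} ; sig = ⟨2 | 1 1⟩
  P = {5,10}:  v_{5} + v_{10} = v_{0} + v_{6} + v_{7} ; sig = ⟨2 | 1 1 1⟩
  P = {1,5}:  v_{1} + v_{5} = v_{0} + v_{3} + v_{6} + v_{7} ; sig = ⟨2 | 1 1 1 1⟩
  P = {2,8}:  v_{2} + v_{8} = v_{0} + v_{1} + v_{4} + v_{6} + v_{9} ; sig = ⟨2 | 1 1 1 1 1⟩
  P = {2,3}:  v_{2} + v_{3} = v_{0} + 2·v_{1} + v_{4} + v_{6} ; sig = ⟨2 | 1 1 1 2⟩
  P = {2,5}:  v_{2} + v_{5} = v_{0} + v_{6} + 2·v_{10} ; sig = ⟨2 | 1 1 2⟩
  P = {2,9}:  v_{2} + v_{9} = v_{0} + 2·v_{1} + 2·v_{4} + v_{6} ; sig = ⟨2 | 1 1 2 2⟩
  P = {2,7}:  v_{2} + v_{7} = 3·v_{10} ; sig = ⟨2 | 3⟩
  P = {0,6,7,8}:  v_{0} + v_{6} + v_{7} + v_{8} = 0 ; sig = ⟨4 | 0⟩
  P = {0,6,7,9}:  v_{0} + v_{6} + v_{7} + v_{9} = v_{10} ; sig = ⟨4 | 1⟩
  P = {0,1,4,6,10}:  v_{0} + v_{1} + v_{4} + v_{6} + v_{10} = v_{2} ; sig = ⟨5 | 1⟩
  P = {0,1,4,6,7}:  v_{0} + v_{1} + v_{4} + v_{6} + v_{7} = 2·v_{10} ; sig = ⟨5 | 2⟩

Signatures (|P|; sorted positive RHS coefficients), sorted:
[⟨2 | 0⟩, ⟨2 | 1⟩, ⟨2 | 1⟩, ⟨2 | 1⟩, ⟨2 | 1 1⟩, ⟨2 | 1 1⟩, ⟨2 | 1 1 1⟩, ⟨2 | 1 1 1 1⟩, ⟨2 | 1 1 1 1 1⟩, ⟨2 | 1 1 1 2⟩, ⟨2 | 1 1 2⟩, ⟨2 | 1 1 2 2⟩, ⟨2 | 3⟩, ⟨4 | 0⟩, ⟨4 | 1⟩, ⟨5 | 1⟩, ⟨5 | 2⟩]


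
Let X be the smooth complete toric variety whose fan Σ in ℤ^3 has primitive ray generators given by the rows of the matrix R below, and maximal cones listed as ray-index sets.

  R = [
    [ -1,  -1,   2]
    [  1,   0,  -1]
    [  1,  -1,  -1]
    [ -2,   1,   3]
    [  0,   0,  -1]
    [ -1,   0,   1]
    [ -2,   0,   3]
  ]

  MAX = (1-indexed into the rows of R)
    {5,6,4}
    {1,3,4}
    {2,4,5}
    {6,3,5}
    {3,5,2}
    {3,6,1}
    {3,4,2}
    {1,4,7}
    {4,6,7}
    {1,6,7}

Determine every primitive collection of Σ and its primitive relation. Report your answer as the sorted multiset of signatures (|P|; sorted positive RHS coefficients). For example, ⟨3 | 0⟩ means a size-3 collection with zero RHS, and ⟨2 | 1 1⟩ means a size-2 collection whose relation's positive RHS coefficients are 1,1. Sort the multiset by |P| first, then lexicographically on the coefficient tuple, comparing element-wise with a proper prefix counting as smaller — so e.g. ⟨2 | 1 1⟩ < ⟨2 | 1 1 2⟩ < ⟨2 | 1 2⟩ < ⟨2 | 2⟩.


Minimal non-faces — 9 found among 7 rays, 10 max cones:

  P = {2,6}:  v_{2} + v_{6} = 0  ⇒ sig = ⟨2 | 0⟩
  P = {3,7}:  v_{3} + v_{7} = v_{1}  ⇒ sig = ⟨2 | 1⟩
  P = {2,7}:  v_{2} + v_{7} = v_{3} + v_{4}  ⇒ sig = ⟨2 | 1 1⟩
  P = {1,2}:  v_{1} + v_{2} = 2·v_{3} + v_{4}  ⇒ sig = ⟨2 | 1 2⟩
  P = {1,5}:  v_{1} + v_{5} = v_{3} + 2·v_{6}  ⇒ sig = ⟨2 | 1 2⟩
  P = {5,7}:  v_{5} + v_{7} = 2·v_{6}  ⇒ sig = ⟨2 | 2⟩
  P = {3,4,5}:  v_{3} + v_{4} + v_{5} = v_{6}  ⇒ sig = ⟨3 | 1⟩
  P = {3,4,6}:  v_{3} + v_{4} + v_{6} = v_{7}  ⇒ sig = ⟨3 | 1⟩
  P = {1,4,6}:  v_{1} + v_{4} + v_{6} = 2·v_{7}  ⇒ sig = ⟨3 | 2⟩

so the primitive-relation signature multiset is
    ⟨2 | 0⟩
    ⟨2 | 1⟩
    ⟨2 | 1 1⟩
    ⟨2 | 1 2⟩
    ⟨2 | 1 2⟩
    ⟨2 | 2⟩
    ⟨3 | 1⟩
    ⟨3 | 1⟩
    ⟨3 | 2⟩
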